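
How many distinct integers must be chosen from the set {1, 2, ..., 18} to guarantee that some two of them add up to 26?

A set avoiding the sum 26 can contain at most one of each pair {x, 26−x}, plus the 8 elements whose complement lies outside the range or equal to its own complement.
The integers 1, …, 13 (13 of them) are such a set: any two sum to at least 1+2 = 3 and at most 12+13 = 25 < 26.
Pigeonhole: any 14th integer completes one of the 5 pairs, so 14 choices force a sum of 26.

14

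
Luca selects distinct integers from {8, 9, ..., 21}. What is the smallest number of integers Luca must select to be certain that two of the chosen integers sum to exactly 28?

Group the elements by complementary pair {x, 28−x}: {8,20}, {9,19}, {10,18}, …, giving 6 two-element pairs, the single value 14 (it cannot pair with itself since the integers are distinct), and 1 integer whose partner 28−x falls outside [8,21].
Pigeonhole: treating each of those 8 groups as a pigeonhole, one can pick one integer per group — 8 integers — with no two summing to 28.
The 9th integer lands in an occupied pair, forcing a sum of 28.

9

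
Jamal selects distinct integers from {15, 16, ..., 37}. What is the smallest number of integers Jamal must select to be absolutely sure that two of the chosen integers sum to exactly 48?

A set avoiding the sum 48 can contain at most one of each pair {x, 48−x}, plus the 5 elements whose complement lies outside the range or equal to its own complement.
The integers 24, …, 37 (14 of them) are such a set: any two sum to at least 24+25 = 49 > 48.
Pigeonhole: any 15th integer completes one of the 9 pairs, so 15 choices force a sum of 48.

15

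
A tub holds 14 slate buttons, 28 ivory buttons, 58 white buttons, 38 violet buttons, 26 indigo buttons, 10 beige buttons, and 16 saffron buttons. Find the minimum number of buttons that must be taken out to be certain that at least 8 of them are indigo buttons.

In the worst case for collecting indigo buttons, every non-indigo button comes out first.
There are 14 + 28 + 58 + 38 + 10 + 16 = 164 non-indigo buttons altogether.
After those, each further button must be indigo, so 164 + 8 = 172 draws guarantee 8 indigo buttons.

172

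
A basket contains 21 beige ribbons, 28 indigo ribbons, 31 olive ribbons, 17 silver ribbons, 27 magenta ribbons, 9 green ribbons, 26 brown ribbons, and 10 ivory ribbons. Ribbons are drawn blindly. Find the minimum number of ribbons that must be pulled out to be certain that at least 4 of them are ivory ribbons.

In the worst case for collecting ivory ribbons, every non-ivory ribbon comes out first.
There are 21 + 28 + 31 + 17 + 27 + 9 + 26 = 159 non-ivory ribbons altogether.
After those, each further ribbon must be ivory, so 159 + 4 = 163 draws guarantee 4 ivory ribbons.

163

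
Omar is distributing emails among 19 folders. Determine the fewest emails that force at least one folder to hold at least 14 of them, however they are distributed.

With 247 emails one could put exactly 13 in each of the 19 folders, and no folder would reach 14.
One more email must land in a folder that already has 13, giving it 14.
So 19 × 13 + 1 = 248 emails are required.

248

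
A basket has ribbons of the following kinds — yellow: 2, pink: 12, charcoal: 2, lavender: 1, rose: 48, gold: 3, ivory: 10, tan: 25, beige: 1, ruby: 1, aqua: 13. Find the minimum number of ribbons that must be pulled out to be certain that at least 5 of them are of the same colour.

31

By the pigeonhole principle, put each drawn ribbon into a box by colour. The largest draw with every box below 5 takes min(count, 4) from each colour; colours with fewer than 4 contribute all they have.
Σ min(cᵢ, 4) = 2 + 4 + 2 + 1 + 4 + 3 + 4 + 4 + 1 + 1 + 4 = 30.
Draw number 30 + 1 = 31 must push one box to 5.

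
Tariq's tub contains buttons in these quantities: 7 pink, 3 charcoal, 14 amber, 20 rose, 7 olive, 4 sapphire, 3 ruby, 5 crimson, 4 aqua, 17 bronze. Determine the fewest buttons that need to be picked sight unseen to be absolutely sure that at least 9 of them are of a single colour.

The 10 colours are the holes; the buttons drawn are the pigeons.
To avoid 9 of any one colour, the worst case takes at most 8 of each colour, or every button of a colour that has fewer than 8.
That gives 7 + 3 + 8 + 8 + 7 + 4 + 3 + 5 + 4 + 8 = 57 buttons with no colour reaching 9.
The next button forces some colour to 9, so 57 + 1 = 58.

58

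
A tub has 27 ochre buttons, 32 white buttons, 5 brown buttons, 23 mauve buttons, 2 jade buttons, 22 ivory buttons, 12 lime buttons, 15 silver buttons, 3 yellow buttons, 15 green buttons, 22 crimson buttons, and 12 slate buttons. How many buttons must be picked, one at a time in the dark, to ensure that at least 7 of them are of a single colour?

65

Pigeonhole: the 12 colours are the holes; the buttons drawn are the pigeons.
To avoid 7 of any one colour, the worst case takes at most 6 of each colour, or every button of a colour that has fewer than 6.
That gives 6 + 6 + 5 + 6 + 2 + 6 + 6 + 6 + 3 + 6 + 6 + 6 = 64 buttons with no colour reaching 7.
The next button forces some colour to 7, so 64 + 1 = 65.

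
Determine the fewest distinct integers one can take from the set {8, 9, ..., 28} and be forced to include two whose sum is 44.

Group the elements by complementary pair {x, 44−x}: {16,28}, {17,27}, {18,26}, …, giving 6 two-element pairs, the single value 22 (it cannot pair with itself since the integers are distinct), and 8 integers whose partner 44−x falls outside [8,28].
By the pigeonhole principle, treating each of those 15 groups as a pigeonhole, one can pick one integer per group — 15 integers — with no two summing to 44.
The 16th integer lands in an occupied pair, forcing a sum of 44.

16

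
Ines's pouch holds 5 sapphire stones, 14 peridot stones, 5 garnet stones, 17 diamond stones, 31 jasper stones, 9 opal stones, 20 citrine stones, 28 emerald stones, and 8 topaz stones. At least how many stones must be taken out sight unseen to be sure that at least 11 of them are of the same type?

78

Put each drawn stone into a box by type. The largest draw with every box below 11 takes min(count, 10) from each type; types with fewer than 10 contribute all they have.
Σ min(cᵢ, 10) = 5 + 10 + 5 + 10 + 10 + 9 + 10 + 10 + 8 = 77.
Draw number 77 + 1 = 78 must push one box to 11.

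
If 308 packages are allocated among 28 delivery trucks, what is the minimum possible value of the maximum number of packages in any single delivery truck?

Pigeonhole: the 28 delivery trucks are the holes and the 308 packages are the pigeons.
If every delivery truck held at most 10 packages, the total would be at most 28 × 10 = 280, which is less than 308.
So some delivery truck holds at least ⌈308/28⌉ = 11 packages.

11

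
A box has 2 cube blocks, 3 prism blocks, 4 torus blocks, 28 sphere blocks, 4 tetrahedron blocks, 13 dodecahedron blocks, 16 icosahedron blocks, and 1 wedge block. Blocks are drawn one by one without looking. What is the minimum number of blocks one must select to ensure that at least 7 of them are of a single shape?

33

An adversary could hand out at most 6 blocks per shape (5 shapes run out sooner): 2 + 3 + 4 + 6 + 4 + 6 + 6 + 1 = 32 blocks and still no shape has 7.
By pigeonhole, one more block lands in a shape already at 6, so 33 draws are enough and 32 are not.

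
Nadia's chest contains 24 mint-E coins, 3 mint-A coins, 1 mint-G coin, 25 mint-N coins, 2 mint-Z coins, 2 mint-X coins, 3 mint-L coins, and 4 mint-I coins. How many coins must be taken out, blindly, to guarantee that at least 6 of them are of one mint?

Pigeonhole: the 8 mints are the holes; the coins drawn are the pigeons.
To avoid 6 of any one mint, the worst case takes at most 5 of each mint, or every coin of a mint that has fewer than 5.
That gives 5 + 3 + 1 + 5 + 2 + 2 + 3 + 4 = 25 coins with no mint reaching 6.
The next coin forces some mint to 6, so 25 + 1 = 26.

26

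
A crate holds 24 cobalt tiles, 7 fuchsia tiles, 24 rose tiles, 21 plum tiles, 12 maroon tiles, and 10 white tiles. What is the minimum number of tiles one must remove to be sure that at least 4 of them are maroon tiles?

In the worst case for collecting maroon tiles, every non-maroon tile comes out first.
There are 24 + 7 + 24 + 21 + 10 = 86 non-maroon tiles altogether.
After those, each further tile must be maroon, so 86 + 4 = 90 draws guarantee 4 maroon tiles.

90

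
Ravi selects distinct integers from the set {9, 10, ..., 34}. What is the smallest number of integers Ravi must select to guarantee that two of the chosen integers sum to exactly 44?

Two chosen integers sum to 44 exactly when both halves of some pair {x, 44−x} with 10 ≤ x ≤ 44−x ≤ 34 are chosen — 12 such pairs.
The remaining 2 elements (those with no distinct partner in range) can never complete a 44-sum, so the worst case takes all of them and one from each pair: 2 + 12 = 14.
Pigeonhole: the 15th integer has to be the second member of some pair, so 14 + 1 = 15.

15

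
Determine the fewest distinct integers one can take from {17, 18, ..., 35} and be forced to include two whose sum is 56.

13

Two chosen integers sum to 56 exactly when both halves of some pair {x, 56−x} with 21 ≤ x ≤ 56−x ≤ 35 are chosen — 7 such pairs.
The remaining 5 elements (those with no distinct partner in range) can never complete a 56-sum, so the worst case takes all of them and one from each pair: 5 + 7 = 12.
The 13th integer has to be the second member of some pair, so 12 + 1 = 13.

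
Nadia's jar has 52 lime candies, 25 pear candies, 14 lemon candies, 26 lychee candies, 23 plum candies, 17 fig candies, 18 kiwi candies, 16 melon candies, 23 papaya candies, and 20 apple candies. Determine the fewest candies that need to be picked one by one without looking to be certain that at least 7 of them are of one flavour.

An adversary could hand out at most 6 candies per flavour: 6 + 6 + 6 + 6 + 6 + 6 + 6 + 6 + 6 + 6 = 60 candies and still no flavour has 7.
By the pigeonhole principle, one more candy lands in a flavour already at 6, so 61 draws are enough and 60 are not.

61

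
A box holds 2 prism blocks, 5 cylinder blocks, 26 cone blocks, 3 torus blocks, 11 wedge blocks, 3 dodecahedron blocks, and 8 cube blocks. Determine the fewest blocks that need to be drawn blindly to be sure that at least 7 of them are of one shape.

Pigeonhole: put each drawn block into a box by shape. The largest draw with every box below 7 takes min(count, 6) from each shape; shapes with fewer than 6 contribute all they have.
Σ min(cᵢ, 6) = 2 + 5 + 6 + 3 + 6 + 3 + 6 = 31.
Draw number 31 + 1 = 32 must push one box to 7.

32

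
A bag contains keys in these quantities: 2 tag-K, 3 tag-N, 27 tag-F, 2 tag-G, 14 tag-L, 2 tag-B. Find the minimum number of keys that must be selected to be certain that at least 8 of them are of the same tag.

24

The 6 tags are the holes; the keys drawn are the pigeons.
To avoid 8 of any one tag, the worst case takes at most 7 of each tag, or every key of a tag that has fewer than 7.
That gives 2 + 3 + 7 + 2 + 7 + 2 = 23 keys with no tag reaching 8.
The next key forces some tag to 8, so 23 + 1 = 24.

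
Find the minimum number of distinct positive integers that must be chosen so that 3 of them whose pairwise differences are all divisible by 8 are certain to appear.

17

Integers whose pairwise differences are multiples of 8 are exactly those sharing a remainder mod 8. Pigeonhole: the 8 residue classes mod 8 are the pigeonholes.
With 16 integers one could put 2 in each residue class and have no class reach 3.
The 17th integer pushes some class to 3, so 8·2 + 1 = 17.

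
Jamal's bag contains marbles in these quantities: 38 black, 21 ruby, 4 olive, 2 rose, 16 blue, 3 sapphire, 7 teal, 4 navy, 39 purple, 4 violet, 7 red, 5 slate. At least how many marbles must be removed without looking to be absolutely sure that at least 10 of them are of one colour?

73

The 12 colours are the holes; the marbles drawn are the pigeons.
To avoid 10 of any one colour, the worst case takes at most 9 of each colour, or every marble of a colour that has fewer than 9.
That gives 9 + 9 + 4 + 2 + 9 + 3 + 7 + 4 + 9 + 4 + 7 + 5 = 72 marbles with no colour reaching 10.
The next marble forces some colour to 10, so 72 + 1 = 73.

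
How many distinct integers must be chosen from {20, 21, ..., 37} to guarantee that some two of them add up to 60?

12

Group the elements by complementary pair {x, 60−x}: {23,37}, {24,36}, {25,35}, …, giving 7 two-element pairs, the single value 30 (it cannot pair with itself since the integers are distinct), and 3 integers whose partner 60−x falls outside [20,37].
Treating each of those 11 groups as a pigeonhole, one can pick one integer per group — 11 integers — with no two summing to 60.
The 12th integer lands in an occupied pair, forcing a sum of 60.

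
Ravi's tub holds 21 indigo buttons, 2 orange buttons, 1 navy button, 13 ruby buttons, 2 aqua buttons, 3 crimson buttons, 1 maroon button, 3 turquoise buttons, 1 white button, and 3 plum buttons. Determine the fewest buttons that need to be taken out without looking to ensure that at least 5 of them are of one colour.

An adversary could hand out at most 4 buttons per colour (8 colours run out sooner): 4 + 2 + 1 + 4 + 2 + 3 + 1 + 3 + 1 + 3 = 24 buttons and still no colour has 5.
Pigeonhole: one more button lands in a colour already at 4, so 25 draws are enough and 24 are not.

25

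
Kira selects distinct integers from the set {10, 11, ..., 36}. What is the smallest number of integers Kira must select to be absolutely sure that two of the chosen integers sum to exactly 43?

16

A set avoiding the sum 43 can contain at most one of each pair {x, 43−x}, plus the 3 elements whose complement lies outside the range.
The integers 22, …, 36 (15 of them) are such a set: any two sum to at least 22+23 = 45 > 43.
Any 16th integer completes one of the 12 pairs, so 16 choices force a sum of 43.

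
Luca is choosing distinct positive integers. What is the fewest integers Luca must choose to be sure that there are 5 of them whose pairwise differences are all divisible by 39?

Integers whose pairwise differences are multiples of 39 are exactly those sharing a remainder mod 39. By the pigeonhole principle, the 39 residue classes mod 39 are the pigeonholes.
With 156 integers one could put 4 in each residue class and have no class reach 5.
The 157th integer pushes some class to 5, so 39·4 + 1 = 157.

157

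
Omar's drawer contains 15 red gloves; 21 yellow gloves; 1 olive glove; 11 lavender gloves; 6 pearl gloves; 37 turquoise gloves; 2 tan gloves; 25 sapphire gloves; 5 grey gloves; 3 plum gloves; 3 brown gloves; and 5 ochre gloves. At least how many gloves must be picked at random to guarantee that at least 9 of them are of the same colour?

An adversary could hand out at most 8 gloves per colour (7 colours run out sooner): 8 + 8 + 1 + 8 + 6 + 8 + 2 + 8 + 5 + 3 + 3 + 5 = 65 gloves and still no colour has 9.
One more glove lands in a colour already at 8, so 66 draws are enough and 65 are not.

66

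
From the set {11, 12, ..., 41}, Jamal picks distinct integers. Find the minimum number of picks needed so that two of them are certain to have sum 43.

21

A set avoiding the sum 43 can contain at most one of each pair {x, 43−x}, plus the 9 elements whose complement lies outside the range.
The integers 22, …, 41 (20 of them) are such a set: any two sum to at least 22+23 = 45 > 43.
By the pigeonhole principle, any 21st integer completes one of the 11 pairs, so 21 choices force a sum of 43.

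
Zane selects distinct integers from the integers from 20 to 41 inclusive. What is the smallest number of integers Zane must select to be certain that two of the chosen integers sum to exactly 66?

15

Group the elements by complementary pair {x, 66−x}: {25,41}, {26,40}, {27,39}, …, giving 8 two-element pairs, the single value 33 (it cannot pair with itself since the integers are distinct), and 5 integers whose partner 66−x falls outside [20,41].
Treating each of those 14 groups as a pigeonhole, one can pick one integer per group — 14 integers — with no two summing to 66.
The 15th integer lands in an occupied pair, forcing a sum of 66.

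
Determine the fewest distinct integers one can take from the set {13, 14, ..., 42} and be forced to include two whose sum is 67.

22

Two chosen integers sum to 67 exactly when both halves of some pair {x, 67−x} with 25 ≤ x ≤ 67−x ≤ 42 are chosen — 9 such pairs.
The remaining 12 elements (those with no distinct partner in range) can never complete a 67-sum, so the worst case takes all of them and one from each pair: 12 + 9 = 21.
Pigeonhole: the 22nd integer has to be the second member of some pair, so 21 + 1 = 22.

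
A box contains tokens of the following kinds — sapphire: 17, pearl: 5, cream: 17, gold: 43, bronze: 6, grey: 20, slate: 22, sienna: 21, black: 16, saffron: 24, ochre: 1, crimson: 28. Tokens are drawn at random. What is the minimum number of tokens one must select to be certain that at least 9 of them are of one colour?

85

Pigeonhole: put each drawn token into a box by colour. The largest draw with every box below 9 takes min(count, 8) from each colour; colours with fewer than 8 contribute all they have.
Σ min(cᵢ, 8) = 8 + 5 + 8 + 8 + 6 + 8 + 8 + 8 + 8 + 8 + 1 + 8 = 84.
Draw number 84 + 1 = 85 must push one box to 9.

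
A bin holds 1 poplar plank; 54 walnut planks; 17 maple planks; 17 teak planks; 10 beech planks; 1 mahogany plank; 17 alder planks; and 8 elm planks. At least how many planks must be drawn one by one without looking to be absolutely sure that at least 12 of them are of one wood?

65

An adversary could hand out at most 11 planks per wood (4 woods run out sooner): 1 + 11 + 11 + 11 + 10 + 1 + 11 + 8 = 64 planks and still no wood has 12.
One more plank lands in a wood already at 11, so 65 draws are enough and 64 are not.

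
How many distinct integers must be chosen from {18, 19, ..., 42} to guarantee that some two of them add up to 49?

Two chosen integers sum to 49 exactly when both halves of some pair {x, 49−x} with 18 ≤ x ≤ 49−x ≤ 31 are chosen — 7 such pairs.
The remaining 11 elements (those with no distinct partner in range) can never complete a 49-sum, so the worst case takes all of them and one from each pair: 11 + 7 = 18.
The 19th integer has to be the second member of some pair, so 18 + 1 = 19.

19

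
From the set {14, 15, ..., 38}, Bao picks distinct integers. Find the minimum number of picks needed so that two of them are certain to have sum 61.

Group the elements by complementary pair {x, 61−x}: {23,38}, {24,37}, {25,36}, …, giving 8 two-element pairs and 9 integers whose partner 61−x falls outside [14,38].
Treating each of those 17 groups as a pigeonhole, one can pick one integer per group — 17 integers — with no two summing to 61.
The 18th integer lands in an occupied pair, forcing a sum of 61.

18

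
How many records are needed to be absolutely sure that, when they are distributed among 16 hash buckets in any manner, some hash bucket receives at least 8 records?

113

With 112 records one could put exactly 7 in each of the 16 hash buckets, and no hash bucket would reach 8.
Pigeonhole: one more record must land in a hash bucket that already has 7, giving it 8.
So 16 × 7 + 1 = 113 records are required.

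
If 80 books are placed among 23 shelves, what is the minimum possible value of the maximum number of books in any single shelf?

By the pigeonhole principle, the 23 shelves are the holes and the 80 books are the pigeons.
If every shelf held at most 3 books, the total would be at most 23 × 3 = 69, which is less than 80.
So some shelf holds at least ⌈80/23⌉ = 4 books.

4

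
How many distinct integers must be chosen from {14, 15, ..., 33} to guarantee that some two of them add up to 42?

A set avoiding the sum 42 can contain at most one of each pair {x, 42−x}, plus the 6 elements whose complement lies outside the range or equal to its own complement.
The integers 21, …, 33 (13 of them) are such a set: any two sum to at least 21+22 = 43 > 42.
By the pigeonhole principle, any 14th integer completes one of the 7 pairs, so 14 choices force a sum of 42.

14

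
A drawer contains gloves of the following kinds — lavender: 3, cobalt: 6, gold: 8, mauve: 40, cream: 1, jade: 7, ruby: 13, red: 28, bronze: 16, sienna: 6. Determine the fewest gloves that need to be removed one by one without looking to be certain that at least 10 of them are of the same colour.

Put each drawn glove into a box by colour. The largest draw with every box below 10 takes min(count, 9) from each colour; colours with fewer than 9 contribute all they have.
Σ min(cᵢ, 9) = 3 + 6 + 8 + 9 + 1 + 7 + 9 + 9 + 9 + 6 = 67.
Draw number 67 + 1 = 68 must push one box to 10.

68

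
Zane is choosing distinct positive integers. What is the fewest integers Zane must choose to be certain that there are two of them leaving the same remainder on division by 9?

Pigeonhole: the 9 residue classes mod 9 are the pigeonholes.
With 9 integers one could put 1 in each residue class and have no class reach 2.
The 10th integer pushes some class to 2, so 9·1 + 1 = 10.

10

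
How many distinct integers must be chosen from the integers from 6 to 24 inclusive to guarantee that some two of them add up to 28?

Group the elements by complementary pair {x, 28−x}: {6,22}, {7,21}, {8,20}, …, giving 8 two-element pairs, the single value 14 (it cannot pair with itself since the integers are distinct), and 2 integers whose partner 28−x falls outside [6,24].
Treating each of those 11 groups as a pigeonhole, one can pick one integer per group — 11 integers — with no two summing to 28.
The 12th integer lands in an occupied pair, forcing a sum of 28.

12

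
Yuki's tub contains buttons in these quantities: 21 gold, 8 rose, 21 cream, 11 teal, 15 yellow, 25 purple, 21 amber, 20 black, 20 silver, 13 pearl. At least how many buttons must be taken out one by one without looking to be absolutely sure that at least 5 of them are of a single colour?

The 10 colours are the holes; the buttons drawn are the pigeons.
To avoid 5 of any one colour, the worst case takes at most 4 of each colour.
That gives 4 + 4 + 4 + 4 + 4 + 4 + 4 + 4 + 4 + 4 = 40 buttons with no colour reaching 5.
The next button forces some colour to 5, so 40 + 1 = 41.

41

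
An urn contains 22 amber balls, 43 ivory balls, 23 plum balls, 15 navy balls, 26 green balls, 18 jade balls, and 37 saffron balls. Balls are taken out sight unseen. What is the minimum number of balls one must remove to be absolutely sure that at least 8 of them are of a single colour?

50

An adversary could hand out at most 7 balls per colour: 7 + 7 + 7 + 7 + 7 + 7 + 7 = 49 balls and still no colour has 8.
One more ball lands in a colour already at 7, so 50 draws are enough and 49 are not.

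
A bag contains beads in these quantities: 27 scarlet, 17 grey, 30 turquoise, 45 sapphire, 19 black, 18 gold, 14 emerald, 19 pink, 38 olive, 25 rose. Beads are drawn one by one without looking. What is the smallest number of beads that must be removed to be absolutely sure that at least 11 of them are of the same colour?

An adversary could hand out at most 10 beads per colour: 10 + 10 + 10 + 10 + 10 + 10 + 10 + 10 + 10 + 10 = 100 beads and still no colour has 11.
One more bead lands in a colour already at 10, so 101 draws are enough and 100 are not.

101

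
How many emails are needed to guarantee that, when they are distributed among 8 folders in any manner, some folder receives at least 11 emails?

With 80 emails one could put exactly 10 in each of the 8 folders, and no folder would reach 11.
One more email must land in a folder that already has 10, giving it 11.
So 8 × 10 + 1 = 81 emails are required.

81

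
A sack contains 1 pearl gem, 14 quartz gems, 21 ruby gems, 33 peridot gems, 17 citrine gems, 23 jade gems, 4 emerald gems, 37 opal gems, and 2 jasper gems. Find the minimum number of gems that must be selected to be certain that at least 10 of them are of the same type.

62

An adversary could hand out at most 9 gems per type (pearl, emerald, jasper run out sooner): 1 + 9 + 9 + 9 + 9 + 9 + 4 + 9 + 2 = 61 gems and still no type has 10.
Pigeonhole: one more gem lands in a type already at 9, so 62 draws are enough and 61 are not.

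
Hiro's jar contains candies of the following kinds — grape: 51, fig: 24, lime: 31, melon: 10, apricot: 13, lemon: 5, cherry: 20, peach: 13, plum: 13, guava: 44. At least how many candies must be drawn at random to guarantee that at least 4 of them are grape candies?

In the worst case for collecting grape candies, every non-grape candy comes out first.
There are 24 + 31 + 10 + 13 + 5 + 20 + 13 + 13 + 44 = 173 non-grape candies altogether.
After those, each further candy must be grape, so 173 + 4 = 177 draws guarantee 4 grape candies.

177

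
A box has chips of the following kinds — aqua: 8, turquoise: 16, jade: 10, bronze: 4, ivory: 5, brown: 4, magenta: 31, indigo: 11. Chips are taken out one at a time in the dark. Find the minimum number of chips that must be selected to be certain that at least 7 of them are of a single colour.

44

By pigeonhole, put each drawn chip into a box by colour. The largest draw with every box below 7 takes min(count, 6) from each colour; colours with fewer than 6 contribute all they have.
Σ min(cᵢ, 6) = 6 + 6 + 6 + 4 + 5 + 4 + 6 + 6 = 43.
Draw number 43 + 1 = 44 must push one box to 7.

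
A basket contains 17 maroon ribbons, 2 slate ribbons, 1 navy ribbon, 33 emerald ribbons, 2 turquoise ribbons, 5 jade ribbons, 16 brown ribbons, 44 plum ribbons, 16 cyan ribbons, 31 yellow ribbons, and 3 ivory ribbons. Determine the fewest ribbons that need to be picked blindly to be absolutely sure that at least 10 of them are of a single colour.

68

The 11 colours are the holes; the ribbons drawn are the pigeons.
To avoid 10 of any one colour, the worst case takes at most 9 of each colour, or every ribbon of a colour that has fewer than 9.
That gives 9 + 2 + 1 + 9 + 2 + 5 + 9 + 9 + 9 + 9 + 3 = 67 ribbons with no colour reaching 10.
The next ribbon forces some colour to 10, so 67 + 1 = 68.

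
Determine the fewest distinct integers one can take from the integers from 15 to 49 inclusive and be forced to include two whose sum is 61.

Two chosen integers sum to 61 exactly when both halves of some pair {x, 61−x} with 15 ≤ x ≤ 61−x ≤ 46 are chosen — 16 such pairs.
The remaining 3 elements (those with no distinct partner in range) can never complete a 61-sum, so the worst case takes all of them and one from each pair: 3 + 16 = 19.
The 20th integer has to be the second member of some pair, so 19 + 1 = 20.

20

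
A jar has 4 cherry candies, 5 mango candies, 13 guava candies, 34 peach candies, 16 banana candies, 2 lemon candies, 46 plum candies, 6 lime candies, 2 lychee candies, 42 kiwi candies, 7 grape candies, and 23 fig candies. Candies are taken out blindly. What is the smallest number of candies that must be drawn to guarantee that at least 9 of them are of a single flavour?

75

By the pigeonhole principle, the 12 flavours are the holes; the candies drawn are the pigeons.
To avoid 9 of any one flavour, the worst case takes at most 8 of each flavour, or every candy of a flavour that has fewer than 8.
That gives 4 + 5 + 8 + 8 + 8 + 2 + 8 + 6 + 2 + 8 + 7 + 8 = 74 candies with no flavour reaching 9.
The next candy forces some flavour to 9, so 74 + 1 = 75.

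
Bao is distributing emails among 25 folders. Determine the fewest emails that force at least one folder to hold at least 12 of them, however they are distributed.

276

With 275 emails one could put exactly 11 in each of the 25 folders, and no folder would reach 12.
One more email must land in a folder that already has 11, giving it 12.
So 25 × 11 + 1 = 276 emails are required.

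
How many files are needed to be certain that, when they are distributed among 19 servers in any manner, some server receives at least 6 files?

96

With 95 files one could put exactly 5 in each of the 19 servers, and no server would reach 6.
Pigeonhole: one more file must land in a server that already has 5, giving it 6.
So 19 × 5 + 1 = 96 files are required.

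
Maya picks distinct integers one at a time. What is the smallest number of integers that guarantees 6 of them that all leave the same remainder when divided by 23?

The 23 residue classes mod 23 are the pigeonholes.
With 115 integers one could put 5 in each residue class and have no class reach 6.
The 116th integer pushes some class to 6, so 23·5 + 1 = 116.

116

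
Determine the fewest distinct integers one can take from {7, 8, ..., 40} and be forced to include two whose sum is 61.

Two chosen integers sum to 61 exactly when both halves of some pair {x, 61−x} with 21 ≤ x ≤ 61−x ≤ 40 are chosen — 10 such pairs.
The remaining 14 elements (those with no distinct partner in range) can never complete a 61-sum, so the worst case takes all of them and one from each pair: 14 + 10 = 24.
Pigeonhole: the 25th integer has to be the second member of some pair, so 24 + 1 = 25.

25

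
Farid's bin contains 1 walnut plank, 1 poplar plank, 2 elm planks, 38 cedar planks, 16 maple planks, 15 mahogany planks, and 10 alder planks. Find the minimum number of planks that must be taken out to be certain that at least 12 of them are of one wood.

48

The 7 woods are the holes; the planks drawn are the pigeons.
To avoid 12 of any one wood, the worst case takes at most 11 of each wood, or every plank of a wood that has fewer than 11.
That gives 1 + 1 + 2 + 11 + 11 + 11 + 10 = 47 planks with no wood reaching 12.
The next plank forces some wood to 12, so 47 + 1 = 48.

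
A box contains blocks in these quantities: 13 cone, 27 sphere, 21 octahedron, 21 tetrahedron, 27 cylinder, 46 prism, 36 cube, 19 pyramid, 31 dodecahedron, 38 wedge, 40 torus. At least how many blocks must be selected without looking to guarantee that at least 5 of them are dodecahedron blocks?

In the worst case for collecting dodecahedron blocks, every non-dodecahedron block comes out first.
There are 13 + 27 + 21 + 21 + 27 + 46 + 36 + 19 + 38 + 40 = 288 non-dodecahedron blocks altogether.
After those, each further block must be dodecahedron, so 288 + 5 = 293 draws guarantee 5 dodecahedron blocks.

293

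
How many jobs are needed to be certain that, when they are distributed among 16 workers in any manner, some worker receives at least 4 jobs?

With 48 jobs one could put exactly 3 in each of the 16 workers, and no worker would reach 4.
By the pigeonhole principle, one more job must land in a worker that already has 3, giving it 4.
So 16 × 3 + 1 = 49 jobs are required.

49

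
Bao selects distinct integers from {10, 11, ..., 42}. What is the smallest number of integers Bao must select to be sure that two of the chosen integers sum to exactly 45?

A set avoiding the sum 45 can contain at most one of each pair {x, 45−x}, plus the 7 elements whose complement lies outside the range.
The integers 23, …, 42 (20 of them) are such a set: any two sum to at least 23+24 = 47 > 45.
By pigeonhole, any 21st integer completes one of the 13 pairs, so 21 choices force a sum of 45.

21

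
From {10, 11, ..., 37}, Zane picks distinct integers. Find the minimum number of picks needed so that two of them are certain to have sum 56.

Group the elements by complementary pair {x, 56−x}: {19,37}, {20,36}, {21,35}, …, giving 9 two-element pairs; the single value 28 (it cannot pair with itself since the integers are distinct); and 9 integers whose partner 56−x falls outside [10,37].
Treating each of those 19 groups as a pigeonhole, one can pick one integer per group — 19 integers — with no two summing to 56.
The 20th integer lands in an occupied pair, forcing a sum of 56.

20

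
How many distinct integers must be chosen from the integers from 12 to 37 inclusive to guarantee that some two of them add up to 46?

A set avoiding the sum 46 can contain at most one of each pair {x, 46−x}, plus the 4 elements whose complement lies outside the range or equal to its own complement.
The integers 23, …, 37 (15 of them) are such a set: any two sum to at least 23+24 = 47 > 46.
By the pigeonhole principle, any 16th integer completes one of the 11 pairs, so 16 choices force a sum of 46.

16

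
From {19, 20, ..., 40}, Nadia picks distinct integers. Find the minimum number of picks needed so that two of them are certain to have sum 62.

14

Two chosen integers sum to 62 exactly when both halves of some pair {x, 62−x} with 22 ≤ x ≤ 62−x ≤ 40 are chosen — 9 such pairs.
The remaining 4 elements (those with no distinct partner in range) can never complete a 62-sum, so the worst case takes all of them and one from each pair: 4 + 9 = 13.
The 14th integer has to be the second member of some pair, so 13 + 1 = 14.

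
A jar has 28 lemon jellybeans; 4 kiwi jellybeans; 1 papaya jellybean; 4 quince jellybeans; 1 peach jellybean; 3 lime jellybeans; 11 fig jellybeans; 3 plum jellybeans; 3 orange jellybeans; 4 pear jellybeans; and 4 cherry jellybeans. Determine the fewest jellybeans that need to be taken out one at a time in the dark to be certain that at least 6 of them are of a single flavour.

38

Pigeonhole: the 11 flavours are the holes; the jellybeans drawn are the pigeons.
To avoid 6 of any one flavour, the worst case takes at most 5 of each flavour, or every jellybean of a flavour that has fewer than 5.
That gives 5 + 4 + 1 + 4 + 1 + 3 + 5 + 3 + 3 + 4 + 4 = 37 jellybeans with no flavour reaching 6.
The next jellybean forces some flavour to 6, so 37 + 1 = 38.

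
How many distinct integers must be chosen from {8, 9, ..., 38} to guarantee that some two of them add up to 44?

A set avoiding the sum 44 can contain at most one of each pair {x, 44−x}, plus the 3 elements whose complement lies outside the range or equal to its own complement.
The integers 22, …, 38 (17 of them) are such a set: any two sum to at least 22+23 = 45 > 44.
Any 18th integer completes one of the 14 pairs, so 18 choices force a sum of 44.

18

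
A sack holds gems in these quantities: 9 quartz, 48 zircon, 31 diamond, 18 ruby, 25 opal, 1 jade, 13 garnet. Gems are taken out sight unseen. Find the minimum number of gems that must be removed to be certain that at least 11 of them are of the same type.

61

Pigeonhole: put each drawn gem into a box by type. The largest draw with every box below 11 takes min(count, 10) from each type; types with fewer than 10 contribute all they have.
Σ min(cᵢ, 10) = 9 + 10 + 10 + 10 + 10 + 1 + 10 = 60.
Draw number 60 + 1 = 61 must push one box to 11.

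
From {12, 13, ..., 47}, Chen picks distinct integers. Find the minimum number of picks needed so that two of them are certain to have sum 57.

A set avoiding the sum 57 can contain at most one of each pair {x, 57−x}, plus the 2 elements whose complement lies outside the range.
The integers 29, …, 47 (19 of them) are such a set: any two sum to at least 29+30 = 59 > 57.
Any 20th integer completes one of the 17 pairs, so 20 choices force a sum of 57.

20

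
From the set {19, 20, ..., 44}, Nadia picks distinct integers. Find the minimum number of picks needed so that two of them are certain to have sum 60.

A set avoiding the sum 60 can contain at most one of each pair {x, 60−x}, plus the 4 elements whose complement lies outside the range or equal to its own complement.
The integers 30, …, 44 (15 of them) are such a set: any two sum to at least 30+31 = 61 > 60.
Any 16th integer completes one of the 11 pairs, so 16 choices force a sum of 60.

16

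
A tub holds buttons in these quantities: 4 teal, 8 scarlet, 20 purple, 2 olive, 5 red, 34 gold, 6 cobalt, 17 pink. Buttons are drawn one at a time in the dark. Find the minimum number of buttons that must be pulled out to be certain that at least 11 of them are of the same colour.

56

An adversary could hand out at most 10 buttons per colour (5 colours run out sooner): 4 + 8 + 10 + 2 + 5 + 10 + 6 + 10 = 55 buttons and still no colour has 11.
By the pigeonhole principle, one more button lands in a colour already at 10, so 56 draws are enough and 55 are not.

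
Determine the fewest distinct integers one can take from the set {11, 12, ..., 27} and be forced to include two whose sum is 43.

12

Group the elements by complementary pair {x, 43−x}: {16,27}, {17,26}, {18,25}, …, giving 6 two-element pairs and 5 integers whose partner 43−x falls outside [11,27].
Pigeonhole: treating each of those 11 groups as a pigeonhole, one can pick one integer per group — 11 integers — with no two summing to 43.
The 12th integer lands in an occupied pair, forcing a sum of 43.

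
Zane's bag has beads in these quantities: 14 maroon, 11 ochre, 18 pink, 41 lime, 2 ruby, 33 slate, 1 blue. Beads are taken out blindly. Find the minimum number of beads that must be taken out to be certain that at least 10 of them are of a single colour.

49

Put each drawn bead into a box by colour. The largest draw with every box below 10 takes min(count, 9) from each colour; colours with fewer than 9 contribute all they have.
Σ min(cᵢ, 9) = 9 + 9 + 9 + 9 + 2 + 9 + 1 = 48.
Draw number 48 + 1 = 49 must push one box to 10.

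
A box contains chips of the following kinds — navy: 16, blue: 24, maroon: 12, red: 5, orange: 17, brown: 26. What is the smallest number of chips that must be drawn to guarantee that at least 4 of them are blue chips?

In the worst case for collecting blue chips, every non-blue chip comes out first.
There are 16 + 12 + 5 + 17 + 26 = 76 non-blue chips altogether.
After those, each further chip must be blue, so 76 + 4 = 80 draws guarantee 4 blue chips.

80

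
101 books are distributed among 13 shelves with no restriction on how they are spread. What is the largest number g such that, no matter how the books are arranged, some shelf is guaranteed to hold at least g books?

8

The 13 shelves are the holes and the 101 books are the pigeons.
If every shelf held at most 7 books, the total would be at most 13 × 7 = 91, which is less than 101.
So some shelf holds at least ⌈101/13⌉ = 8 books.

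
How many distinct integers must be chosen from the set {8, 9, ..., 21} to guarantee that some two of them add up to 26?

A set avoiding the sum 26 can contain at most one of each pair {x, 26−x}, plus the 4 elements whose complement lies outside the range or equal to its own complement.
The integers 13, …, 21 (9 of them) are such a set: any two sum to at least 13+14 = 27 > 26.
Any 10th integer completes one of the 5 pairs, so 10 choices force a sum of 26.

10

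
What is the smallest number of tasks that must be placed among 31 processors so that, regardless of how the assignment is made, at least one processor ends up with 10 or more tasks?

280

With 279 tasks one could put exactly 9 in each of the 31 processors, and no processor would reach 10.
Pigeonhole: one more task must land in a processor that already has 9, giving it 10.
So 31 × 9 + 1 = 280 tasks are required.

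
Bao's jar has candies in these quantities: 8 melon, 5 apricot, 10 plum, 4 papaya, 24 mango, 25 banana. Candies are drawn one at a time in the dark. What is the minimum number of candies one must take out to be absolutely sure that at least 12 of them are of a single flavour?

50

The 6 flavours are the holes; the candies drawn are the pigeons.
To avoid 12 of any one flavour, the worst case takes at most 11 of each flavour, or every candy of a flavour that has fewer than 11.
That gives 8 + 5 + 10 + 4 + 11 + 11 = 49 candies with no flavour reaching 12.
The next candy forces some flavour to 12, so 49 + 1 = 50.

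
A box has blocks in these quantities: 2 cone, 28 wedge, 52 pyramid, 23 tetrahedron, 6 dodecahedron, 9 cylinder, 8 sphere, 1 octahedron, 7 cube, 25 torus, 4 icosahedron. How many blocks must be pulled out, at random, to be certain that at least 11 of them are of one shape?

78

By the pigeonhole principle, put each drawn block into a box by shape. The largest draw with every box below 11 takes min(count, 10) from each shape; shapes with fewer than 10 contribute all they have.
Σ min(cᵢ, 10) = 2 + 10 + 10 + 10 + 6 + 9 + 8 + 1 + 7 + 10 + 4 = 77.
Draw number 77 + 1 = 78 must push one box to 11.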